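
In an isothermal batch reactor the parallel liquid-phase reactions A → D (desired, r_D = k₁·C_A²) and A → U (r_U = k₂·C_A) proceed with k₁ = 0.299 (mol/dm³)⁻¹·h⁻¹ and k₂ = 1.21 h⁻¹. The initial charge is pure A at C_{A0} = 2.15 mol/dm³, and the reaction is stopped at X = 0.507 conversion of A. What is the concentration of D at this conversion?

0.307 mol/dm³

C_A = C_{A0}(1−X) = 1.060 mol/dm³.
Along a PFR/batch, dC_U/dC_A = −r_U/(r_D+r_U) = −k₂/(k₂+k₁·C_A).
Integrating from C_{A0} to C_A: C_U = (1.21/0.299)·ln[(1.21+0.299·2.15)/(1.21+0.299·1.06)] = 4.047·ln(1.853/1.527) = 0.7829 mol/dm³.
Then C_D = (C_{A0}−C_A) − C_U = 1.090 − 0.7829 = 0.3071 mol/dm³.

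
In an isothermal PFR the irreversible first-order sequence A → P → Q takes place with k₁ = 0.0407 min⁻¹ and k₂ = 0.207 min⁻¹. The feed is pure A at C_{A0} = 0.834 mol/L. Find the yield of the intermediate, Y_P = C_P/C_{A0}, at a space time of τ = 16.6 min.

0.117

The intermediate concentration in a first-order A→B→C sequence is C_P = k₁C_{A0}(e^(−k₁τ) − e^(−k₂τ))/(k₂−k₁).
e^(−k₁τ) = e^(−0.0407×16.6) = e^(−0.6756) = 0.5088; e^(−k₂τ) = e^(−3.436) = 0.03219.
C_P = 0.0407×0.834/(0.207−0.0407) × (0.5088−0.03219) = 0.2041×0.4767 = 0.09729 mol/L.
Y_P = C_P/C_{A0} = 0.09729/0.834 = 0.117.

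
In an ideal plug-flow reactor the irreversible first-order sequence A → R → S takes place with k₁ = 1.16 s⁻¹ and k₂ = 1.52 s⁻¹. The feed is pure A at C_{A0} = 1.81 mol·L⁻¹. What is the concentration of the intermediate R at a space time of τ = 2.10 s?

0.271 mol·L⁻¹

The intermediate concentration in a first-order A→B→C sequence is C_R = k₁C_{A0}(e^(−k₁τ) − e^(−k₂τ))/(k₂−k₁).
e^(−k₁τ) = e^(−1.16×2.10) = e^(−2.436) = 0.08751; e^(−k₂τ) = e^(−3.192) = 0.04109.
C_R = 1.16×1.81/(1.52−1.16) × (0.08751−0.04109) = 5.832×0.04642 = 0.2707 mol·L⁻¹.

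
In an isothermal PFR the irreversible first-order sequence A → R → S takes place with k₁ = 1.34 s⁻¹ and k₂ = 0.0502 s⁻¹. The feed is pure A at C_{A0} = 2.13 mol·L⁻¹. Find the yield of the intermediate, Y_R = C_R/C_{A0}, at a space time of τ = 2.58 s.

0.880

Solving the coupled first-order balances gives C_R(τ) = [k₁/(k₂−k₁)]·C_{A0}·(e^(−k₁τ) − e^(−k₂τ)).
e^(−k₁τ) = e^(−1.34×2.58) = e^(−3.457) = 0.03152; e^(−k₂τ) = e^(−0.1295) = 0.8785.
C_R = 1.34×2.13/(0.0502−1.34) × (0.03152−0.8785) = (-2.213)×(-0.8470) = 1.874 mol·L⁻¹.
Y_R = C_R/C_{A0} = 1.874/2.13 = 0.880.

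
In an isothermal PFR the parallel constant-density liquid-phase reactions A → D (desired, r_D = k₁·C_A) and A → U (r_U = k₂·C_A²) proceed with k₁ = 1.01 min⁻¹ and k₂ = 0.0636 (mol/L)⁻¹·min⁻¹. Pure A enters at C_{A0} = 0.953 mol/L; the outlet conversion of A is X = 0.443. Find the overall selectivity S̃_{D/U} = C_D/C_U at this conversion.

21.4

C_A = C_{A0}(1−X) = 0.5308 mol/L.
Along a PFR/batch, dC_D/dC_A = −r_D/(r_D+r_U) = −k₁/(k₁+k₂·C_A).
Integrating from C_{A0} to C_A: C_D = (1.01/0.0636)·ln[(1.01+0.0636·0.953)/(1.01+0.0636·0.531)] = 15.88·ln(1.071/1.044) = 0.4034 mol/L.
C_U = (C_{A0}−C_A)−C_D = 0.01882 mol/L; S̃_{D/U} = 0.4034/0.01882 = 21.4.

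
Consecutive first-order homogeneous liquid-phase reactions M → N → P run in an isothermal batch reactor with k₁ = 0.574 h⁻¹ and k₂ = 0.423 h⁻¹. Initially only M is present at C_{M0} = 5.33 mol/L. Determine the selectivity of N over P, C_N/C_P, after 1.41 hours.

Solving the coupled first-order balances gives C_N(t) = [k₁/(k₂−k₁)]·C_{M0}·(e^(−k₁t) − e^(−k₂t)).
e^(−k₁t) = e^(−0.574×1.41) = e^(−0.8093) = 0.4452; e^(−k₂t) = e^(−0.5964) = 0.5508.
C_N = 0.574×5.33/(0.423−0.574) × (0.4452−0.5508) = (-20.26)×(-0.1056) = 2.140 mol/L.
C_M = C_{M0}e^(−k₁t) = 2.373 mol/L, so C_P = C_{M0}−C_M−C_N = 0.8173 mol/L; C_N/C_P = 2.62.

2.62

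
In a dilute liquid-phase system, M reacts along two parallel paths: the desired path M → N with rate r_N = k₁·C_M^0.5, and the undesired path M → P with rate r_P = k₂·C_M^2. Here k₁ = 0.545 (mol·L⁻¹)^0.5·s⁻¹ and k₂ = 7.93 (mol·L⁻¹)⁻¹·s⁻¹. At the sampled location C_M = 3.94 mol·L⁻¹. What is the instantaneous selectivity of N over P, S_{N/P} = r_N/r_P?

S_{N/P} = r_N/r_P = (k₁·C_M^0.5)/(k₂·C_M^2) = (k₁/k₂)·C_M^-1.5.
= (0.545×3.940^0.5) / (7.93×3.940^2) = 1.082/123.1 = 0.00879.
The undesired path is higher order in M, so low C_M (CSTR or dilute feed) favours N.

0.00879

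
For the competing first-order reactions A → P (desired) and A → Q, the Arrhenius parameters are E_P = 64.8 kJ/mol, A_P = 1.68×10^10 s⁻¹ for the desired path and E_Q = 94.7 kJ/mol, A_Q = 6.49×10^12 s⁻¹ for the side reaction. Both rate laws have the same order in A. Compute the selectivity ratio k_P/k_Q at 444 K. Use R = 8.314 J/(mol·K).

8.53

k_P/k_Q = (A_P/A_Q)·exp[−(E_P−E_Q)/(RT)] = (A_P/A_Q)·exp[(E_Q−E_P)/(RT)].
(E_Q−E_P)/(RT) = (94.7−64.8)×10³/(8.314×444) = 29900/3691 = 8.100.
k_P/k_Q = (1.68×10^10/6.49×10^12)·exp(8.100) = 0.002589 × 3294 = 8.53.
Since E_P < E_Q, lowering the temperature improves selectivity toward P.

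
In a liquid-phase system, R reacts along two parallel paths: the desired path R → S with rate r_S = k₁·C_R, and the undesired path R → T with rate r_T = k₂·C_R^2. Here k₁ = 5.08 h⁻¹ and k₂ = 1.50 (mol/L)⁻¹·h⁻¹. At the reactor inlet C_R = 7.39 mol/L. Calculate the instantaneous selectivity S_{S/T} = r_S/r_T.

S_{S/T} = r_S/r_T = (k₁·C_R)/(k₂·C_R^2) = (k₁/k₂)·C_R⁻¹.
= (5.08×7.390) / (1.50×7.390^2) = 37.54/81.92 = 0.458.
The undesired path is higher order in R, so low C_R (CSTR or dilute feed) favours S.

0.458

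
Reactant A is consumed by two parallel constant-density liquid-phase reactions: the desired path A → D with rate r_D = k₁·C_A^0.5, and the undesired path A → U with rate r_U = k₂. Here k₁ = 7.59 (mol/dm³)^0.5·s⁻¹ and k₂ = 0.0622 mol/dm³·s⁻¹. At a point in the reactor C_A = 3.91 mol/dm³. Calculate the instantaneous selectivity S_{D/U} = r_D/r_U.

241

S_{D/U} = r_D/r_U = (k₁·C_A^0.5)/(k₂) = (k₁/k₂)·C_A^0.5.
= (7.59×3.910^0.5) / (0.0622) = 15.01/0.06220 = 241.
Since the desired path is higher order in A, keeping C_A high (PFR or concentrated feed) favours D.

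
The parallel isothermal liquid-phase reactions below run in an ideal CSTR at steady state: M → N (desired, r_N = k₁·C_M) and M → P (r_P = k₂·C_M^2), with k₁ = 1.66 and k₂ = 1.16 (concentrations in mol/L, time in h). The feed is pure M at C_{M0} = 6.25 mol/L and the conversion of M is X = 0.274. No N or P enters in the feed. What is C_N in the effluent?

Exit C_M = C_{M0}(1−X) = 6.25×0.726 = 4.537 mol/L.
A CSTR operates uniformly at the exit composition, giving r_N = 7.532 and r_P = 23.88 (each k·C_M^n at C_M = 4.537).
Fraction of consumed M going to N: r_N/(r_N+r_P) = 0.2398.
C_N = 0.2398·C_{M0}·X = 0.2398×6.25×0.274 = 0.411 mol/L.

0.411 mol/L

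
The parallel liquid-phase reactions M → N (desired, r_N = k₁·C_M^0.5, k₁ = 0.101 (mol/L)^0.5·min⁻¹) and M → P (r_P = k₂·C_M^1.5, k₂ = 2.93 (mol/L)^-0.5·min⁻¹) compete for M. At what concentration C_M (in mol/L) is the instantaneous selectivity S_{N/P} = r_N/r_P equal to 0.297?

0.116 mol/L

S_{N/P} = (k₁/k₂)·C_M⁻¹ ⇒ C_M = (S·k₂/k₁)^(-1).
= (0.297×2.93/0.101)^(-1) = (8.616)^(-1) = 0.116 mol/L.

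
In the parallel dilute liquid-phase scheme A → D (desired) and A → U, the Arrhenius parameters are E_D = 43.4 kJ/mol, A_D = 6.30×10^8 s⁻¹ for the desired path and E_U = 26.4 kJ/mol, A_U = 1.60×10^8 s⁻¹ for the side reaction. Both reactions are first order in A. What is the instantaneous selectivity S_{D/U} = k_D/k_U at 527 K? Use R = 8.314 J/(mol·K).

k_D/k_U = (A_D/A_U)·exp[−(E_D−E_U)/(RT)] = (A_D/A_U)·exp[(E_U−E_D)/(RT)].
(E_U−E_D)/(RT) = (26.4−43.4)×10³/(8.314×527) = -17000/4381 = -3.880.
k_D/k_U = (6.30×10^8/1.60×10^8)·exp(-3.880) = 3.938 × 0.02065 = 0.0813.
Since E_D > E_U, raising the temperature improves selectivity toward D.

0.0813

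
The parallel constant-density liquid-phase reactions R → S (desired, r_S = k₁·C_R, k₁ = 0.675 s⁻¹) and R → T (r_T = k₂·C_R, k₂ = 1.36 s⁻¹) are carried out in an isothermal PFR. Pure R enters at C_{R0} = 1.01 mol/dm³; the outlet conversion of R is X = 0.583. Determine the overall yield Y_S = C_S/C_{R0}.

0.193

C_R = C_{R0}(1−X) = 0.4212 mol/dm³.
Both paths are first order in R, so the instantaneous fraction to S is constant: dC_S/d(−C_R) = k₁/(k₁+k₂) = 0.3317.
C_S = 0.3317·(C_{R0}−C_R) = 0.3317×0.5888 = 0.195 mol/dm³.
Y_S = C_S/C_{R0} = 0.1953/1.01 = 0.193.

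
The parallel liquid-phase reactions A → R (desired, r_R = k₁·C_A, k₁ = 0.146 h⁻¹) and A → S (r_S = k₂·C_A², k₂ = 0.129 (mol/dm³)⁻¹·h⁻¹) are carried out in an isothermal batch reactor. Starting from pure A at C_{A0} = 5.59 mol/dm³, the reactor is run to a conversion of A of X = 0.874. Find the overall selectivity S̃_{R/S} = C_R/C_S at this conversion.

0.430

C_A = C_{A0}(1−X) = 0.7043 mol/dm³.
Along a PFR/batch, dC_R/dC_A = −r_R/(r_R+r_S) = −k₁/(k₁+k₂·C_A).
Integrating from C_{A0} to C_A: C_R = (0.146/0.129)·ln[(0.146+0.129·5.59)/(0.146+0.129·0.704)] = 1.132·ln(0.8671/0.2369) = 1.469 mol/dm³.
C_S = (C_{A0}−C_A)−C_R = 3.417 mol/dm³; S̃_{R/S} = 1.469/3.417 = 0.430.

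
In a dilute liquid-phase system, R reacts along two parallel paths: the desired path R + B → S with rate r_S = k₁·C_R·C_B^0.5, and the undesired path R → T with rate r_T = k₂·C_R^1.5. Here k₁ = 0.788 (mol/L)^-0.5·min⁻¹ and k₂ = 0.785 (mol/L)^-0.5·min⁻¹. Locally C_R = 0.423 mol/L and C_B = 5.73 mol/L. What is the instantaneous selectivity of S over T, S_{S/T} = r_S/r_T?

3.69

S_{S/T} = r_S/r_T = (k₁·C_R·C_B^0.5)/(k₂·C_R^1.5) = (k₁/k₂)·C_R^-0.5·C_B^0.5.
= (0.788×0.4230×5.730^0.5) / (0.785×0.4230^1.5) = 0.7979/0.2160 = 3.69.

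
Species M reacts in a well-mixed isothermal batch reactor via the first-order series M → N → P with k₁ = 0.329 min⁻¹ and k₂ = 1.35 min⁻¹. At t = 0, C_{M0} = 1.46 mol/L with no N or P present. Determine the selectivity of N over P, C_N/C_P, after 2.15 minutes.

0.386

Solving the coupled first-order balances gives C_N(t) = [k₁/(k₂−k₁)]·C_{M0}·(e^(−k₁t) − e^(−k₂t)).
e^(−k₁t) = e^(−0.329×2.15) = e^(−0.7074) = 0.4929; e^(−k₂t) = e^(−2.902) = 0.05489.
C_N = 0.329×1.46/(1.35−0.329) × (0.4929−0.05489) = 0.4705×0.4381 = 0.2061 mol/L.
C_M = C_{M0}e^(−k₁t) = 0.7197 mol/L, so C_P = C_{M0}−C_M−C_N = 0.5342 mol/L; C_N/C_P = 0.386.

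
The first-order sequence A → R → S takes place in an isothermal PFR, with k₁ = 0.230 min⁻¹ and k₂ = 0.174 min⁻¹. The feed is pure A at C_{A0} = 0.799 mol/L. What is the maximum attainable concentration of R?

Evaluating C_R at τ_opt = ln(k₂/k₁)/(k₂−k₁) gives C_{R,max}/C_{A0} = (k₁/k₂)^[k₂/(k₂−k₁)].
= (0.230/0.174)^(0.174/(0.174−0.230)) = (1.322)^(-3.107) = 0.4202.
C_{R,max} = 0.4202×0.799 = 0.336 mol/L.

0.336 mol/L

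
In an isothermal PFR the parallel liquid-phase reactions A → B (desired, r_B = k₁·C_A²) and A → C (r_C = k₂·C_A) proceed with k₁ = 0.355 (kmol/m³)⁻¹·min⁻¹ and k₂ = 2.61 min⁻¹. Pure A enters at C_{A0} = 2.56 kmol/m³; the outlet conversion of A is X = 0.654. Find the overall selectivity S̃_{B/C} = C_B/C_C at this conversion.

C_A = C_{A0}(1−X) = 0.8858 kmol/m³.
Along a PFR/batch, dC_C/dC_A = −r_C/(r_B+r_C) = −k₂/(k₂+k₁·C_A).
Integrating from C_{A0} to C_A: C_C = (2.61/0.355)·ln[(2.61+0.355·2.56)/(2.61+0.355·0.886)] = 7.352·ln(3.519/2.924) = 1.360 kmol/m³.
Then C_B = (C_{A0}−C_A) − C_C = 1.674 − 1.360 = 0.3140 kmol/m³.
S̃_{B/C} = C_B/C_C = 0.3140/1.360 = 0.231.

0.231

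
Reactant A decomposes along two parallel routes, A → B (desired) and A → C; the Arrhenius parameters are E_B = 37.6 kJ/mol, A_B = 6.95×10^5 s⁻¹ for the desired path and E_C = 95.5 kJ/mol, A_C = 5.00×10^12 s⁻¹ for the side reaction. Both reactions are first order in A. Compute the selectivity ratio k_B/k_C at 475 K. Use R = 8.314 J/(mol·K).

0.324

Since both paths have the same order in A, the concentration cancels and S_{B/C} = k_B/k_C = (A_B/A_C)·exp[(E_C−E_B)/(RT)].
(E_C−E_B)/(RT) = (95.5−37.6)×10³/(8.314×475) = 57900/3949 = 14.66.
k_B/k_C = (6.95×10^5/5.00×10^12)·exp(14.66) = 1.390×10^-7 × 2.330×10^6 = 0.324.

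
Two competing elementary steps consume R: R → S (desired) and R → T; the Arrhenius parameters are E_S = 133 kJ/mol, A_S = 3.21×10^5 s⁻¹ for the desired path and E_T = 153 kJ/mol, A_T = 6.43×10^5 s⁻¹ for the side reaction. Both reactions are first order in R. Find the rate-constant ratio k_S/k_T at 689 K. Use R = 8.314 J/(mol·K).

16.4

Since both paths have the same order in R, the concentration cancels and S_{S/T} = k_S/k_T = (A_S/A_T)·exp[(E_T−E_S)/(RT)].
(E_T−E_S)/(RT) = (153−133)×10³/(8.314×689) = 20000/5728 = 3.491.
k_S/k_T = (3.21×10^5/6.43×10^5)·exp(3.491) = 0.4992 × 32.83 = 16.4.
Since E_S < E_T, lowering the temperature improves selectivity toward S.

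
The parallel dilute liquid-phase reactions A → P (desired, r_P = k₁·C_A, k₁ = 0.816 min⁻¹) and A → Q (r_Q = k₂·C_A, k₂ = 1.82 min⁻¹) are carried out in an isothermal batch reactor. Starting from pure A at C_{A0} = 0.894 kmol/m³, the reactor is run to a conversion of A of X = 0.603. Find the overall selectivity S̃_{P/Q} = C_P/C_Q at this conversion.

C_A = C_{A0}(1−X) = 0.3549 kmol/m³.
Both paths are first order in A, so the instantaneous fraction to P is constant: dC_P/d(−C_A) = k₁/(k₁+k₂) = 0.3096.
C_P = 0.3096·(C_{A0}−C_A) = 0.3096×0.5391 = 0.167 kmol/m³.
C_Q = (C_{A0}−C_A)−C_P = 0.3722 kmol/m³; S̃_{P/Q} = 0.1669/0.3722 = 0.448.

0.448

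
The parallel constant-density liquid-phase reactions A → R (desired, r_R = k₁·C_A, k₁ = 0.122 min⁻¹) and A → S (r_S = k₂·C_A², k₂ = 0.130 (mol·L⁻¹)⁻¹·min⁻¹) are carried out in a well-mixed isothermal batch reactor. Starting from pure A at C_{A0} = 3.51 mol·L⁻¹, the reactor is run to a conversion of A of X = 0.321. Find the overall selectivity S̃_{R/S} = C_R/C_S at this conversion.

C_A = C_{A0}(1−X) = 2.383 mol·L⁻¹.
Along a PFR/batch, dC_R/dC_A = −r_R/(r_R+r_S) = −k₁/(k₁+k₂·C_A).
Integrating from C_{A0} to C_A: C_R = (0.122/0.130)·ln[(0.122+0.130·3.51)/(0.122+0.130·2.38)] = 0.9385·ln(0.5783/0.4318) = 0.2741 mol·L⁻¹.
C_S = (C_{A0}−C_A)−C_R = 0.8526 mol·L⁻¹; S̃_{R/S} = 0.2741/0.8526 = 0.321.

0.321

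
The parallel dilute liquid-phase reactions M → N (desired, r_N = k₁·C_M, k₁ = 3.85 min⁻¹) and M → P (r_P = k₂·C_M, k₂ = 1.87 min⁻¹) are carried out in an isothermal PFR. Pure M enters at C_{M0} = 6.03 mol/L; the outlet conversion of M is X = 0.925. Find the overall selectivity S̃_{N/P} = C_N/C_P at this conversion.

2.06

C_M = C_{M0}(1−X) = 0.4522 mol/L.
Both paths are first order in M, so the instantaneous fraction to N is constant: dC_N/d(−C_M) = k₁/(k₁+k₂) = 0.6731.
C_N = 0.6731·(C_{M0}−C_M) = 0.6731×5.578 = 3.75 mol/L.
C_P = (C_{M0}−C_M)−C_N = 1.823 mol/L; S̃_{N/P} = 3.754/1.823 = 2.06.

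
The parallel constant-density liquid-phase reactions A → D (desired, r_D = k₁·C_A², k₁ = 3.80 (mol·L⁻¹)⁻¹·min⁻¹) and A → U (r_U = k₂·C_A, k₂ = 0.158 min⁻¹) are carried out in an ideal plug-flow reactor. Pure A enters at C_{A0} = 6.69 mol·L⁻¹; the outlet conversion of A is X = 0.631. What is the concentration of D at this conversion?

4.18 mol·L⁻¹

C_A = C_{A0}(1−X) = 2.469 mol·L⁻¹.
Along a PFR/batch, dC_U/dC_A = −r_U/(r_D+r_U) = −k₂/(k₂+k₁·C_A).
Integrating from C_{A0} to C_A: C_U = (0.158/3.80)·ln[(0.158+3.80·6.69)/(0.158+3.80·2.47)] = 0.04158·ln(25.58/9.539) = 0.04102 mol·L⁻¹.
Then C_D = (C_{A0}−C_A) − C_U = 4.221 − 0.04102 = 4.180 mol·L⁻¹.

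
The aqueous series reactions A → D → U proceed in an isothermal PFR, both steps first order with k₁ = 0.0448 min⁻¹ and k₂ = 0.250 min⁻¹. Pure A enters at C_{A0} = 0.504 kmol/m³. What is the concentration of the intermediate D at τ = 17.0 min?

Solving the coupled first-order balances gives C_D(τ) = [k₁/(k₂−k₁)]·C_{A0}·(e^(−k₁τ) − e^(−k₂τ)).
e^(−k₁τ) = e^(−0.0448×17.0) = e^(−0.7616) = 0.4669; e^(−k₂τ) = e^(−4.250) = 0.01426.
C_D = 0.0448×0.504/(0.250−0.0448) × (0.4669−0.01426) = 0.1100×0.4527 = 0.04981 kmol/m³.

0.0498 kmol/m³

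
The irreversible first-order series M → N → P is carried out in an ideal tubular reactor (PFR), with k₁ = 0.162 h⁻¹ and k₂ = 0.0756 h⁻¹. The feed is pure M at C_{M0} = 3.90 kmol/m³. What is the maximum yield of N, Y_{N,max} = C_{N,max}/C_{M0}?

Evaluating C_N at τ_opt = ln(k₂/k₁)/(k₂−k₁) gives C_{N,max}/C_{M0} = (k₁/k₂)^[k₂/(k₂−k₁)].
= (0.162/0.0756)^(0.0756/(0.0756−0.162)) = (2.143)^(-0.8750) = 0.5133.

0.513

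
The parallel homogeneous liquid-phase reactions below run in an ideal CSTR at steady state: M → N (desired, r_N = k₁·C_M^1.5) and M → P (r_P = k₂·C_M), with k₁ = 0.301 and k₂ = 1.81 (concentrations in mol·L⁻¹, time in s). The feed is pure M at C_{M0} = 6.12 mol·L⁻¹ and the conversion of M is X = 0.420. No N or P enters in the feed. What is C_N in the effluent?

0.613 mol·L⁻¹

Exit C_M = C_{M0}(1−X) = 6.12×0.580 = 3.550 mol·L⁻¹.
Rates in a CSTR are evaluated at the outlet concentration: r_N = 0.301×3.550^1.5 = 2.013, r_P = 1.81×3.550 = 6.425.
Fraction of consumed M going to N: r_N/(r_N+r_P) = 0.2386.
C_N = 0.2386·C_{M0}·X = 0.2386×6.12×0.420 = 0.613 mol·L⁻¹.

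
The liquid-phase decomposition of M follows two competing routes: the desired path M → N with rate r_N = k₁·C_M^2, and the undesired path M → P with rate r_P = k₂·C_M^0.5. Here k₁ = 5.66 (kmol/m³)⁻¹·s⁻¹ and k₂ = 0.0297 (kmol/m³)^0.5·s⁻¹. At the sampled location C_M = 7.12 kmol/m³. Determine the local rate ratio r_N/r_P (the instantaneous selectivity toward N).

3621

S_{N/P} = r_N/r_P = (k₁·C_M^2)/(k₂·C_M^0.5) = (k₁/k₂)·C_M^1.5.
= (5.66×7.120^2) / (0.0297×7.120^0.5) = 286.9/0.07925 = 3621.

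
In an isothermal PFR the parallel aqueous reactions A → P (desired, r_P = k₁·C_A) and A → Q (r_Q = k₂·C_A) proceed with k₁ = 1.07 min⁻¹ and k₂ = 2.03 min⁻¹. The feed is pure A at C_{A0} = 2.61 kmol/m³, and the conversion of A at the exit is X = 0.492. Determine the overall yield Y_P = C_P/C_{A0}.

C_A = C_{A0}(1−X) = 1.326 kmol/m³.
Both paths are first order in A, so the instantaneous fraction to P is constant: dC_P/d(−C_A) = k₁/(k₁+k₂) = 0.3452.
C_P = 0.3452·(C_{A0}−C_A) = 0.3452×1.284 = 0.443 kmol/m³.
Y_P = C_P/C_{A0} = 0.4432/2.61 = 0.170.

0.170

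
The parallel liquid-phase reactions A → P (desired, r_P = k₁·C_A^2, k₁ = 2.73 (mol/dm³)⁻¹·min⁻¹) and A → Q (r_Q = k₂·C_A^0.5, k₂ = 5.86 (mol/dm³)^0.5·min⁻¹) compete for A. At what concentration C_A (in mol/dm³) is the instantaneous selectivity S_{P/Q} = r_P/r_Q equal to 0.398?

S_{P/Q} = (k₁/k₂)·C_A^1.5 ⇒ C_A = (S·k₂/k₁)^(1/1.5).
= (0.398×5.86/2.73)^(0.6667) = (0.8543)^(0.6667) = 0.900 mol/dm³.

0.900 mol/dm³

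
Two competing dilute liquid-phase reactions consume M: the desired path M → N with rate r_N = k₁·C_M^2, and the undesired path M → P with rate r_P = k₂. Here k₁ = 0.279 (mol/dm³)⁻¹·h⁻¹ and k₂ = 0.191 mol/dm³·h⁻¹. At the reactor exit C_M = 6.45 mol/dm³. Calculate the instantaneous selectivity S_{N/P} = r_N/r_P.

S_{N/P} = r_N/r_P = (k₁·C_M^2)/(k₂) = (k₁/k₂)·C_M^2.
= (0.279×6.450^2) / (0.191) = 11.61/0.1910 = 60.8.

60.8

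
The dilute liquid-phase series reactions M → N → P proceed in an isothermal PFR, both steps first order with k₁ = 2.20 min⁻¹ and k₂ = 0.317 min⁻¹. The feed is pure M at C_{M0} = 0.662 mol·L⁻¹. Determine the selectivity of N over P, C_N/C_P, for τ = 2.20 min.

1.36

Solving the coupled first-order balances gives C_N(τ) = [k₁/(k₂−k₁)]·C_{M0}·(e^(−k₁τ) − e^(−k₂τ)).
e^(−k₁τ) = e^(−2.20×2.20) = e^(−4.840) = 0.007907; e^(−k₂τ) = e^(−0.6974) = 0.4979.
C_N = 2.20×0.662/(0.317−2.20) × (0.007907−0.4979) = (-0.7734)×(-0.4900) = 0.3790 mol·L⁻¹.
C_M = C_{M0}e^(−k₁τ) = 0.005234 mol·L⁻¹, so C_P = C_{M0}−C_M−C_N = 0.2778 mol·L⁻¹; C_N/C_P = 1.36.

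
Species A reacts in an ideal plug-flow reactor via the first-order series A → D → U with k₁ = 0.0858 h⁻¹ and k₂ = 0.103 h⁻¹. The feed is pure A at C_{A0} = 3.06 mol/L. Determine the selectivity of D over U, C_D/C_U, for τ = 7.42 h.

For first-order series with pure A initially, C_D(τ) = k₁C_{A0}/(k₂−k₁)·(e^(−k₁τ) − e^(−k₂τ)).
e^(−k₁τ) = e^(−0.0858×7.42) = e^(−0.6366) = 0.5291; e^(−k₂τ) = e^(−0.7643) = 0.4657.
C_D = 0.0858×3.06/(0.103−0.0858) × (0.5291−0.4657) = 15.26×0.06339 = 0.9676 mol/L.
C_A = C_{A0}e^(−k₁τ) = 1.619 mol/L, so C_U = C_{A0}−C_A−C_D = 0.4734 mol/L; C_D/C_U = 2.04.

2.04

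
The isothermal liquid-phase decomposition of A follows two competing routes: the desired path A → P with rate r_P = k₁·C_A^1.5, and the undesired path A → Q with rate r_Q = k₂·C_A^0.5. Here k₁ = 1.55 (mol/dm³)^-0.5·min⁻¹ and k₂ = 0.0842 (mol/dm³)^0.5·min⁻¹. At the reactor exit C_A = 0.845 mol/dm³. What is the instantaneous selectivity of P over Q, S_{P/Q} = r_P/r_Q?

15.6

S_{P/Q} = r_P/r_Q = (k₁·C_A^1.5)/(k₂·C_A^0.5) = (k₁/k₂)·C_A.
= (1.55×0.8450^1.5) / (0.0842×0.8450^0.5) = 1.204/0.07740 = 15.6.
Since the desired path is higher order in A, keeping C_A high (PFR or concentrated feed) favours P.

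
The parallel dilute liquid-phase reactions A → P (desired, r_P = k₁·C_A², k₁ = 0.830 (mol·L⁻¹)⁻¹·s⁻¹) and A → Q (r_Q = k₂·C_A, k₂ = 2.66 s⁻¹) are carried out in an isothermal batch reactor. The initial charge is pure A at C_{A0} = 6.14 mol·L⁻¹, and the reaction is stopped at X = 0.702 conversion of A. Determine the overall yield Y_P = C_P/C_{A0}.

C_A = C_{A0}(1−X) = 1.830 mol·L⁻¹.
Along a PFR/batch, dC_Q/dC_A = −r_Q/(r_P+r_Q) = −k₂/(k₂+k₁·C_A).
Integrating from C_{A0} to C_A: C_Q = (2.66/0.830)·ln[(2.66+0.830·6.14)/(2.66+0.830·1.83)] = 3.205·ln(7.756/4.179) = 1.982 mol·L⁻¹.
Then C_P = (C_{A0}−C_A) − C_Q = 4.310 − 1.982 = 2.328 mol·L⁻¹.
Y_P = C_P/C_{A0} = 2.328/6.14 = 0.379.

0.379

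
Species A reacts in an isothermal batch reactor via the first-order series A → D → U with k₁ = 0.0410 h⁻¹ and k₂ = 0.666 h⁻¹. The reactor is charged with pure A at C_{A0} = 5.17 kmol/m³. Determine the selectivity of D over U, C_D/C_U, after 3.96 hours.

0.517

Solving the coupled first-order balances gives C_D(t) = [k₁/(k₂−k₁)]·C_{A0}·(e^(−k₁t) − e^(−k₂t)).
e^(−k₁t) = e^(−0.0410×3.96) = e^(−0.1624) = 0.8501; e^(−k₂t) = e^(−2.637) = 0.07155.
C_D = 0.0410×5.17/(0.666−0.0410) × (0.8501−0.07155) = 0.3392×0.7786 = 0.2641 kmol/m³.
C_A = C_{A0}e^(−k₁t) = 4.395 kmol/m³, so C_U = C_{A0}−C_A−C_D = 0.5107 kmol/m³; C_D/C_U = 0.517.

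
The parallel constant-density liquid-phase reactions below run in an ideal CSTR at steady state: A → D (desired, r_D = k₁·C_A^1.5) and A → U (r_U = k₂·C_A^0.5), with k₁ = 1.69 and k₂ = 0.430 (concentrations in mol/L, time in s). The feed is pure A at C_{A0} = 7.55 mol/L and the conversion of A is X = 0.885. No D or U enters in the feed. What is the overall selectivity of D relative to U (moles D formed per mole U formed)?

3.41

Exit C_A = C_{A0}(1−X) = 7.55×0.115 = 0.8682 mol/L.
A CSTR operates uniformly at the exit composition, giving r_D = 1.367 and r_U = 0.4007 (each k·C_A^n at C_A = 0.8682).
Overall selectivity = C_D/C_U = r_Dτ/(r_Uτ) = r_D/r_U = 3.41.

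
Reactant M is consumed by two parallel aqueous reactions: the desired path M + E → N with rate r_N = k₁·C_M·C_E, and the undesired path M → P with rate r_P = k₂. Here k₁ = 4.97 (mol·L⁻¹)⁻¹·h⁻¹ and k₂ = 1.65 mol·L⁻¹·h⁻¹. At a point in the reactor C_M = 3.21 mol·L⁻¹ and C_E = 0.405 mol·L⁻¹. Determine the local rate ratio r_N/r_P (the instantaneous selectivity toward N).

S_{N/P} = r_N/r_P = (k₁·C_M·C_E)/(k₂) = (k₁/k₂)·C_M·C_E.
= (4.97×3.210×0.4050) / (1.65) = 6.461/1.650 = 3.92.
Since the desired path is higher order in M, keeping C_M high (PFR or concentrated feed) favours N.

3.92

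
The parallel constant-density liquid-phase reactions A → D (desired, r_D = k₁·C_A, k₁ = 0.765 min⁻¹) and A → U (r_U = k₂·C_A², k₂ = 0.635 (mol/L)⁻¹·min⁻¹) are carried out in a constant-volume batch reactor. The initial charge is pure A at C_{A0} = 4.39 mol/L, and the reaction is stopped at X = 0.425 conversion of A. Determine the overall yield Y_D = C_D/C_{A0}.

C_A = C_{A0}(1−X) = 2.524 mol/L.
Along a PFR/batch, dC_D/dC_A = −r_D/(r_D+r_U) = −k₁/(k₁+k₂·C_A).
Integrating from C_{A0} to C_A: C_D = (0.765/0.635)·ln[(0.765+0.635·4.39)/(0.765+0.635·2.52)] = 1.205·ln(3.553/2.368) = 0.4887 mol/L.
Y_D = C_D/C_{A0} = 0.4887/4.39 = 0.111.

0.111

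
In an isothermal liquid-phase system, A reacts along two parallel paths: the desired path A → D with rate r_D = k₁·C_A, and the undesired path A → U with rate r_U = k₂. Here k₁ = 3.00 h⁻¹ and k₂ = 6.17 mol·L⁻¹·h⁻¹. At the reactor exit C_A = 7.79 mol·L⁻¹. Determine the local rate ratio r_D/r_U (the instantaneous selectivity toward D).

3.79

S_{D/U} = r_D/r_U = (k₁·C_A)/(k₂) = (k₁/k₂)·C_A.
= (3.00×7.790) / (6.17) = 23.37/6.170 = 3.79.
Since the desired path is higher order in A, keeping C_A high (PFR or concentrated feed) favours D.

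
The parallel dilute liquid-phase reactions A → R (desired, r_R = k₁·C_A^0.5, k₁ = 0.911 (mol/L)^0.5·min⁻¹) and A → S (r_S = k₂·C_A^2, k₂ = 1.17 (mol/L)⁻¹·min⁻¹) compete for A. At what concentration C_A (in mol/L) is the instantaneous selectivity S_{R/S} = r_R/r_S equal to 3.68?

0.355 mol/L

S_{R/S} = (k₁/k₂)·C_A^-1.5 ⇒ C_A = (S·k₂/k₁)^(1/(-1.5)).
= (3.68×1.17/0.911)^(-0.6667) = (4.726)^(-0.6667) = 0.355 mol/L.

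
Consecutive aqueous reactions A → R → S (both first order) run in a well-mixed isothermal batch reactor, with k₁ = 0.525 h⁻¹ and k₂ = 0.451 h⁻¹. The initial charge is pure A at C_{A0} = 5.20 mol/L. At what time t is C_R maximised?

For first-order series the maximum of C_R occurs at t_opt = ln(k₂/k₁)/(k₂−k₁).
= ln(0.451/0.525)/(0.451−0.525) = ln(0.8590)/-0.07400 = -0.1519/-0.07400 = 2.05 h.

2.05 h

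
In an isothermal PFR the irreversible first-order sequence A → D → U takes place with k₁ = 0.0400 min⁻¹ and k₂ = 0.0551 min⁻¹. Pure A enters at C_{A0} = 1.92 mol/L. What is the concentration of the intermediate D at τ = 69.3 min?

The intermediate concentration in a first-order A→B→C sequence is C_D = k₁C_{A0}(e^(−k₁τ) − e^(−k₂τ))/(k₂−k₁).
e^(−k₁τ) = e^(−0.0400×69.3) = e^(−2.772) = 0.06254; e^(−k₂τ) = e^(−3.818) = 0.02196.
C_D = 0.0400×1.92/(0.0551−0.0400) × (0.06254−0.02196) = 5.086×0.04057 = 0.2064 mol/L.

0.206 mol/L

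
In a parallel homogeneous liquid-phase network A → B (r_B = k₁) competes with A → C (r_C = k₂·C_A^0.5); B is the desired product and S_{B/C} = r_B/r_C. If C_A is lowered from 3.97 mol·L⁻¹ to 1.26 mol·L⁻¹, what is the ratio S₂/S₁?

S_{B/C} = (k₁/k₂)·C_A^-0.5, so S₂/S₁ = (C_{A,2}/C_{A,1})^-0.5.
= (1.26/3.97)^(-0.5) = (0.3174)^(-0.5) = 1.78.

1.78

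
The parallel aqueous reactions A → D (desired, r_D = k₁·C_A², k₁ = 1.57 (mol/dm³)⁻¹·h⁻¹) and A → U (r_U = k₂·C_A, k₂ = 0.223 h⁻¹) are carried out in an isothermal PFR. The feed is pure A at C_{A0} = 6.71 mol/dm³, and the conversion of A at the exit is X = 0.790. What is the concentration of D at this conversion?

5.09 mol/dm³

C_A = C_{A0}(1−X) = 1.409 mol/dm³.
Along a PFR/batch, dC_U/dC_A = −r_U/(r_D+r_U) = −k₂/(k₂+k₁·C_A).
Integrating from C_{A0} to C_A: C_U = (0.223/1.57)·ln[(0.223+1.57·6.71)/(0.223+1.57·1.41)] = 0.1420·ln(10.76/2.435) = 0.2110 mol/dm³.
Then C_D = (C_{A0}−C_A) − C_U = 5.301 − 0.2110 = 5.090 mol/dm³.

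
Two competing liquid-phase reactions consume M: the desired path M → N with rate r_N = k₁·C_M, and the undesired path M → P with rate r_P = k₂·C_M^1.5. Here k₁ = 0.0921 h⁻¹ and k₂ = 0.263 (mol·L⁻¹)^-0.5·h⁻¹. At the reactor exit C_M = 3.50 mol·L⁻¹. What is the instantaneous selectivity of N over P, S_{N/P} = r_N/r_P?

S_{N/P} = r_N/r_P = (k₁·C_M)/(k₂·C_M^1.5) = (k₁/k₂)·C_M^-0.5.
= (0.0921×3.500) / (0.263×3.500^1.5) = 0.3224/1.722 = 0.187.
The undesired path is higher order in M, so low C_M (CSTR or dilute feed) favours N.

0.187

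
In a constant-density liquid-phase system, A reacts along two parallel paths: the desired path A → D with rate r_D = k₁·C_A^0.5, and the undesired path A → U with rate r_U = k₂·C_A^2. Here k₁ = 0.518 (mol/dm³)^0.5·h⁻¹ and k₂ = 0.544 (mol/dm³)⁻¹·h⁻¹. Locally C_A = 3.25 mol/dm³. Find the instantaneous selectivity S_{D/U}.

0.163

S_{D/U} = r_D/r_U = (k₁·C_A^0.5)/(k₂·C_A^2) = (k₁/k₂)·C_A^-1.5.
= (0.518×3.250^0.5) / (0.544×3.250^2) = 0.9338/5.746 = 0.163.
The undesired path is higher order in A, so low C_A (CSTR or dilute feed) favours D.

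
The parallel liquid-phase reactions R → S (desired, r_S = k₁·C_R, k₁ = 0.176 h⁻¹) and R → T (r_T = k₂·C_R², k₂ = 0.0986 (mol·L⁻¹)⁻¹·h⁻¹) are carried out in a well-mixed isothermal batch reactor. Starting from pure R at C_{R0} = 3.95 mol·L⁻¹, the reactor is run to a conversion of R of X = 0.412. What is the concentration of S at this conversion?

0.596 mol·L⁻¹

C_R = C_{R0}(1−X) = 2.323 mol·L⁻¹.
Along a PFR/batch, dC_S/dC_R = −r_S/(r_S+r_T) = −k₁/(k₁+k₂·C_R).
Integrating from C_{R0} to C_R: C_S = (0.176/0.0986)·ln[(0.176+0.0986·3.95)/(0.176+0.0986·2.32)] = 1.785·ln(0.5655/0.4050) = 0.5957 mol·L⁻¹.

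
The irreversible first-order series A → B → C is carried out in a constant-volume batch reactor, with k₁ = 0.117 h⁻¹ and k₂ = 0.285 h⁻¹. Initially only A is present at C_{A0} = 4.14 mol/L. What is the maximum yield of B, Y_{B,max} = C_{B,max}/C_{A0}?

0.221

For a first-order series the maximum intermediate yield is C_{B,max}/C_{A0} = (k₁/k₂)^[k₂/(k₂−k₁)].
= (0.117/0.285)^(0.285/(0.285−0.117)) = (0.4105)^(1.696) = 0.2208.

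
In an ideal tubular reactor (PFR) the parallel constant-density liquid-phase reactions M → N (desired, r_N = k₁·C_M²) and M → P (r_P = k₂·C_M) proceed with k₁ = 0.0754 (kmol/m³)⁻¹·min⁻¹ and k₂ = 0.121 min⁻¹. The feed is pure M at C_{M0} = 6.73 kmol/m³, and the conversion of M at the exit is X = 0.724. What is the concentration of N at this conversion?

3.46 kmol/m³

C_M = C_{M0}(1−X) = 1.857 kmol/m³.
Along a PFR/batch, dC_P/dC_M = −r_P/(r_N+r_P) = −k₂/(k₂+k₁·C_M).
Integrating from C_{M0} to C_M: C_P = (0.121/0.0754)·ln[(0.121+0.0754·6.73)/(0.121+0.0754·1.86)] = 1.605·ln(0.6284/0.2611) = 1.410 kmol/m³.
Then C_N = (C_{M0}−C_M) − C_P = 4.873 − 1.410 = 3.463 kmol/m³.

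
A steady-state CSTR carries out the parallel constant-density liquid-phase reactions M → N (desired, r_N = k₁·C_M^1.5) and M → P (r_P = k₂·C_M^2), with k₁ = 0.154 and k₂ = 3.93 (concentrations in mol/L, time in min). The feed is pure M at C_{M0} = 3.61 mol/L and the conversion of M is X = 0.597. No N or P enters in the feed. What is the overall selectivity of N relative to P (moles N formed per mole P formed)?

Exit C_M = C_{M0}(1−X) = 3.61×0.403 = 1.455 mol/L.
In a CSTR the entire volume is at exit conditions, so r_N = 0.154×1.455^1.5 = 0.2702 and r_P = 3.93×1.455^2 = 8.318.
Overall selectivity = C_N/C_P = r_Nτ/(r_Pτ) = r_N/r_P = 0.0325.

0.0325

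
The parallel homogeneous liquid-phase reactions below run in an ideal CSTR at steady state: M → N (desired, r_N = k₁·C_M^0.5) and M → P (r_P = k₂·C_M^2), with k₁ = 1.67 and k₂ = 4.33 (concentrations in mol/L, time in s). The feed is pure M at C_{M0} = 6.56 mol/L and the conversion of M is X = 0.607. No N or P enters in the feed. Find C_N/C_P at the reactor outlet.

0.0932

Exit C_M = C_{M0}(1−X) = 6.56×0.393 = 2.578 mol/L.
Rates in a CSTR are evaluated at the outlet concentration: r_N = 1.67×2.578^0.5 = 2.681, r_P = 4.33×2.578^2 = 28.78.
Overall selectivity = C_N/C_P = r_Nτ/(r_Pτ) = r_N/r_P = 0.0932.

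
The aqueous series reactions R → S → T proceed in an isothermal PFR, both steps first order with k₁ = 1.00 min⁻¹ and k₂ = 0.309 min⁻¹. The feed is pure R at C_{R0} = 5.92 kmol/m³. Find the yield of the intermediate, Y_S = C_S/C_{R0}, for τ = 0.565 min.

0.393

Solving the coupled first-order balances gives C_S(τ) = [k₁/(k₂−k₁)]·C_{R0}·(e^(−k₁τ) − e^(−k₂τ)).
e^(−k₁τ) = e^(−1.00×0.565) = e^(−0.5650) = 0.5684; e^(−k₂τ) = e^(−0.1746) = 0.8398.
C_S = 1.00×5.92/(0.309−1.00) × (0.5684−0.8398) = (-8.567)×(-0.2714) = 2.326 kmol/m³.
Y_S = C_S/C_{R0} = 2.326/5.92 = 0.393.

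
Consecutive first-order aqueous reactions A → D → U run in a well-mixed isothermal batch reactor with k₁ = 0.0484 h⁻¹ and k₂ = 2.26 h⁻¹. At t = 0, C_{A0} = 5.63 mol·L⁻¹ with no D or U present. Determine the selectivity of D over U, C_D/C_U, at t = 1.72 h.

The intermediate concentration in a first-order A→B→C sequence is C_D = k₁C_{A0}(e^(−k₁t) − e^(−k₂t))/(k₂−k₁).
e^(−k₁t) = e^(−0.0484×1.72) = e^(−0.08325) = 0.9201; e^(−k₂t) = e^(−3.887) = 0.02050.
C_D = 0.0484×5.63/(2.26−0.0484) × (0.9201−0.02050) = 0.1232×0.8996 = 0.1108 mol·L⁻¹.
C_A = C_{A0}e^(−k₁t) = 5.180 mol·L⁻¹, so C_U = C_{A0}−C_A−C_D = 0.3389 mol·L⁻¹; C_D/C_U = 0.327.

0.327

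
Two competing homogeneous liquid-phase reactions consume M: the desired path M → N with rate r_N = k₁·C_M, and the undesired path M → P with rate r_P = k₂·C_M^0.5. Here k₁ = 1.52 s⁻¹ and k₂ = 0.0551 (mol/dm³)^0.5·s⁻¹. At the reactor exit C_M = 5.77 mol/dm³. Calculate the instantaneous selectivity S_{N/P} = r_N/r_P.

S_{N/P} = r_N/r_P = (k₁·C_M)/(k₂·C_M^0.5) = (k₁/k₂)·C_M^0.5.
= (1.52×5.770) / (0.0551×5.770^0.5) = 8.770/0.1324 = 66.3.
Since the desired path is higher order in M, keeping C_M high (PFR or concentrated feed) favours N.

66.3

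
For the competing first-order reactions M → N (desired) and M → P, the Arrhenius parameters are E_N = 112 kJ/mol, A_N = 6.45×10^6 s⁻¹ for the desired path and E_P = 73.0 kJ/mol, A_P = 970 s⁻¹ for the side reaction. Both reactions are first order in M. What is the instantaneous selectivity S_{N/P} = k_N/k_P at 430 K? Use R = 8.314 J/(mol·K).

0.122

k_N/k_P = (A_N/A_P)·exp[−(E_N−E_P)/(RT)] = (A_N/A_P)·exp[(E_P−E_N)/(RT)].
(E_P−E_N)/(RT) = (73.0−112)×10³/(8.314×430) = -39000/3575 = -10.91.
k_N/k_P = (6.45×10^6/970)·exp(-10.91) = 6649 × 1.829×10^-5 = 0.122.
Since E_N > E_P, raising the temperature improves selectivity toward N.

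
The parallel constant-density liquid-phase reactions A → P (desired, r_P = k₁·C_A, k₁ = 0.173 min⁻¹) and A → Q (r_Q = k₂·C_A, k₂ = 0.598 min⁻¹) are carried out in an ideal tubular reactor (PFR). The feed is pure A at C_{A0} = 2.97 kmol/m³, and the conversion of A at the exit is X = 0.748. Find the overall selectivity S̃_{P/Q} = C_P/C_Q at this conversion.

0.289

C_A = C_{A0}(1−X) = 0.7484 kmol/m³.
Both paths are first order in A, so the instantaneous fraction to P is constant: dC_P/d(−C_A) = k₁/(k₁+k₂) = 0.2244.
C_P = 0.2244·(C_{A0}−C_A) = 0.2244×2.222 = 0.498 kmol/m³.
C_Q = (C_{A0}−C_A)−C_P = 1.723 kmol/m³; S̃_{P/Q} = 0.4985/1.723 = 0.289.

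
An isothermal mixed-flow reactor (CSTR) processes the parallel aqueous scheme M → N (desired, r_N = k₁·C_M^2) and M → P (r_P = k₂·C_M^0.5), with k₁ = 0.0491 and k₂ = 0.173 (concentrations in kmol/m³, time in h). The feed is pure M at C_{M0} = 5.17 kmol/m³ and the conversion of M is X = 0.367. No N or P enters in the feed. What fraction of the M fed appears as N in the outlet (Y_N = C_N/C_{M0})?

0.230

Exit C_M = C_{M0}(1−X) = 5.17×0.633 = 3.273 kmol/m³.
In a CSTR the entire volume is at exit conditions, so r_N = 0.0491×3.273^2 = 0.5259 and r_P = 0.173×3.273^0.5 = 0.3130.
Fraction of consumed M going to N: r_N/(r_N+r_P) = 0.6269.
C_N = 0.6269·C_{M0}·X = 0.6269×5.17×0.367 = 1.19 kmol/m³; Y_N = C_N/C_{M0} = 0.230.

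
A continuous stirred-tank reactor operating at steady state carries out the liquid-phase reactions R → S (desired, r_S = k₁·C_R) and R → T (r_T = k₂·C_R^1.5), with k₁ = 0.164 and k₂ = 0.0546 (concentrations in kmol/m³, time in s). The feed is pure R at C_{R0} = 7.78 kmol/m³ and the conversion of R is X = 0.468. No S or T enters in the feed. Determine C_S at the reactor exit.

Exit C_R = C_{R0}(1−X) = 7.78×0.532 = 4.139 kmol/m³.
In a CSTR the entire volume is at exit conditions, so r_S = 0.164×4.139 = 0.6788 and r_T = 0.0546×4.139^1.5 = 0.4598.
Fraction of consumed R going to S: r_S/(r_S+r_T) = 0.5962.
C_S = 0.5962·C_{R0}·X = 0.5962×7.78×0.468 = 2.17 kmol/m³.

2.17 kmol/m³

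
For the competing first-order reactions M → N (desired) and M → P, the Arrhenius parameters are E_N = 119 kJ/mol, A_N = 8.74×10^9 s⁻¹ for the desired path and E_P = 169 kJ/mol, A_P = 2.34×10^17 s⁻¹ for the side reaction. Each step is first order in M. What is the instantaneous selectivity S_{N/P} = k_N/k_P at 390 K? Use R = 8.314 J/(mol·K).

0.186

Since both paths have the same order in M, the concentration cancels and S_{N/P} = k_N/k_P = (A_N/A_P)·exp[(E_P−E_N)/(RT)].
(E_P−E_N)/(RT) = (169−119)×10³/(8.314×390) = 50000/3242 = 15.42.
k_N/k_P = (8.74×10^9/2.34×10^17)·exp(15.42) = 3.735×10^-8 × 4.977×10^6 = 0.186.
Since E_N < E_P, lowering the temperature improves selectivity toward N.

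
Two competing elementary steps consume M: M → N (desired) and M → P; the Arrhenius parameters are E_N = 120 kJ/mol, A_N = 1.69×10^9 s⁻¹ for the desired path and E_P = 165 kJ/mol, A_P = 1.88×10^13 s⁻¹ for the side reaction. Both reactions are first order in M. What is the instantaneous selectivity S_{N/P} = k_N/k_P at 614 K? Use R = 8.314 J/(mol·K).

With equal orders, S_{N/P} = k_N/k_P = (A_N/A_P)·exp[(E_P−E_N)/(RT)].
(E_P−E_N)/(RT) = (165−120)×10³/(8.314×614) = 45000/5105 = 8.815.
k_N/k_P = (1.69×10^9/1.88×10^13)·exp(8.815) = 8.989×10^-5 × 6736 = 0.606.

0.606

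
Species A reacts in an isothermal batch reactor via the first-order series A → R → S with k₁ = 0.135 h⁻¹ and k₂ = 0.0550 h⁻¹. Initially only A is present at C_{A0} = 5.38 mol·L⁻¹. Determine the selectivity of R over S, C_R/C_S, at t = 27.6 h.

Solving the coupled first-order balances gives C_R(t) = [k₁/(k₂−k₁)]·C_{A0}·(e^(−k₁t) − e^(−k₂t)).
e^(−k₁t) = e^(−0.135×27.6) = e^(−3.726) = 0.02409; e^(−k₂t) = e^(−1.518) = 0.2191.
C_R = 0.135×5.38/(0.0550−0.135) × (0.02409−0.2191) = (-9.079)×(-0.1951) = 1.771 mol·L⁻¹.
C_A = C_{A0}e^(−k₁t) = 0.1296 mol·L⁻¹, so C_S = C_{A0}−C_A−C_R = 3.479 mol·L⁻¹; C_R/C_S = 0.509.

0.509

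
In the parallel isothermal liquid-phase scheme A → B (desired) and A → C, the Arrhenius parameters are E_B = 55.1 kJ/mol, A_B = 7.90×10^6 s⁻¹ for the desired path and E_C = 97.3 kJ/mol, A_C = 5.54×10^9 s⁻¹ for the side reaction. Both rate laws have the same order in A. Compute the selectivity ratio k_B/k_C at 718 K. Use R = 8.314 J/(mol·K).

k_B/k_C = (A_B/A_C)·exp[−(E_B−E_C)/(RT)] = (A_B/A_C)·exp[(E_C−E_B)/(RT)].
(E_C−E_B)/(RT) = (97.3−55.1)×10³/(8.314×718) = 42200/5969 = 7.069.
k_B/k_C = (7.90×10^6/5.54×10^9)·exp(7.069) = 0.001426 × 1175 = 1.68.

1.68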